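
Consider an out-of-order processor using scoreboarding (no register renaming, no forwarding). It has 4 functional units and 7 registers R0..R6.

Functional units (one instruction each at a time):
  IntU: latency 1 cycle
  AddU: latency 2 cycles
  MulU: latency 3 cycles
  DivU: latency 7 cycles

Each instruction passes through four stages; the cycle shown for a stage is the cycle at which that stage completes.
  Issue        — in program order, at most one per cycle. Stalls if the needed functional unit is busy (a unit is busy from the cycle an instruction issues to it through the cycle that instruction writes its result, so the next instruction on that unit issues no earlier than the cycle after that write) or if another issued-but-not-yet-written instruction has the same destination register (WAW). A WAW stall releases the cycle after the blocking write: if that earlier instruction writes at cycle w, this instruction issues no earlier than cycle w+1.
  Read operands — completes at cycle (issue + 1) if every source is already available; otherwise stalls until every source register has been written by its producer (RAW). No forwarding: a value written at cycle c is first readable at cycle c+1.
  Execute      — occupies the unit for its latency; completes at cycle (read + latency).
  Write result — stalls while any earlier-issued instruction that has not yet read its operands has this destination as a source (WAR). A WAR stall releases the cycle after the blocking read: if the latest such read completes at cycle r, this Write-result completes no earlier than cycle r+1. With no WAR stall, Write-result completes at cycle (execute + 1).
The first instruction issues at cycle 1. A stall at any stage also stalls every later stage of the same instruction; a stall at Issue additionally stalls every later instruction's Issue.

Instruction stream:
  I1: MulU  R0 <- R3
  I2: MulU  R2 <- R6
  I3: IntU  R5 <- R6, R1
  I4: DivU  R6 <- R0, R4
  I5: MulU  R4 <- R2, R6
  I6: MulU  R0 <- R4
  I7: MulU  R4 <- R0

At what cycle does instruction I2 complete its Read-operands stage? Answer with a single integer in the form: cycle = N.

I1  is:1  ro:2  ex:5  wr:6
I2  is:7  ro:8  ex:11  wr:12  — struct: MulU busy until I1 writes@6
I3  is:8  ro:9  ex:10  wr:11
I4  is:9  ro:10  ex:17  wr:18
I5  is:13  ro:19  ex:22  wr:23  — struct: MulU busy until I2 writes@12, RAW R6: wait I4 write@18
I6  is:24  ro:25  ex:28  wr:29  — struct: MulU busy until I5 writes@23
I7  is:30  ro:31  ex:34  wr:35  — struct: MulU busy until I6 writes@29

cycle = 8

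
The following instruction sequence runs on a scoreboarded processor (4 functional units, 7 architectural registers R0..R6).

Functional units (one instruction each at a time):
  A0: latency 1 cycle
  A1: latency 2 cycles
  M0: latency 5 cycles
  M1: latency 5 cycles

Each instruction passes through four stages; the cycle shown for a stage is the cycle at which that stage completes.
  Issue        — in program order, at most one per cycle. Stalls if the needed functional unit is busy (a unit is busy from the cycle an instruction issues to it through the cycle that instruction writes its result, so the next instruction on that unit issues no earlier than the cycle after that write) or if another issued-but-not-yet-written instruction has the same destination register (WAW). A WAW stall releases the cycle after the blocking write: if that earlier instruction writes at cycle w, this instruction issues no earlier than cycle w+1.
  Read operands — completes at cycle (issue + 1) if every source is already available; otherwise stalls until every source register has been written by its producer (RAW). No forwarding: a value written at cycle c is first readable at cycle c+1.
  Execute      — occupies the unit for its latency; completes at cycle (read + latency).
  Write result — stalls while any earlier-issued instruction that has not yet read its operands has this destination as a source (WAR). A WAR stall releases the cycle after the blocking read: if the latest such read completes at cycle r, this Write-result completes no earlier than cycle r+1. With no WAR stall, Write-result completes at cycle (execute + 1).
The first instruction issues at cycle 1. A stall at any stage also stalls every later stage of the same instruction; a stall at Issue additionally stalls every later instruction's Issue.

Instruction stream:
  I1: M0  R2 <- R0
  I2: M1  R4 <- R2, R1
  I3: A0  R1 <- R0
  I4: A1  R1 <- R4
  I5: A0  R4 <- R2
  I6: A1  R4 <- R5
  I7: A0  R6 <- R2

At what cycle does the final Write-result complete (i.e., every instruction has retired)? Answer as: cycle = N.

[1] issue I1 (M0)
[2] I1 read-ops | issue I2 (M1)
[3] issue I3 (A0)
[4] I3 read-ops
[5] I3 finished on A0
[7] I1 finished on M0
[8] I1→R2
[9] I2 read-ops
[10] I3→R1
[11] issue I4 (A1)
[14] I2 finished on M1
[15] I2→R4
[16] I4 read-ops | issue I5 (A0)
[17] I5 read-ops
[18] I4 finished on A1 | I5 finished on A0
[19] I4→R1 | I5→R4
[20] issue I6 (A1)
[21] I6 read-ops | issue I7 (A0)
[22] I7 read-ops
[23] I6 finished on A1 | I7 finished on A0
[24] I6→R4 | I7→R6

cycle = 24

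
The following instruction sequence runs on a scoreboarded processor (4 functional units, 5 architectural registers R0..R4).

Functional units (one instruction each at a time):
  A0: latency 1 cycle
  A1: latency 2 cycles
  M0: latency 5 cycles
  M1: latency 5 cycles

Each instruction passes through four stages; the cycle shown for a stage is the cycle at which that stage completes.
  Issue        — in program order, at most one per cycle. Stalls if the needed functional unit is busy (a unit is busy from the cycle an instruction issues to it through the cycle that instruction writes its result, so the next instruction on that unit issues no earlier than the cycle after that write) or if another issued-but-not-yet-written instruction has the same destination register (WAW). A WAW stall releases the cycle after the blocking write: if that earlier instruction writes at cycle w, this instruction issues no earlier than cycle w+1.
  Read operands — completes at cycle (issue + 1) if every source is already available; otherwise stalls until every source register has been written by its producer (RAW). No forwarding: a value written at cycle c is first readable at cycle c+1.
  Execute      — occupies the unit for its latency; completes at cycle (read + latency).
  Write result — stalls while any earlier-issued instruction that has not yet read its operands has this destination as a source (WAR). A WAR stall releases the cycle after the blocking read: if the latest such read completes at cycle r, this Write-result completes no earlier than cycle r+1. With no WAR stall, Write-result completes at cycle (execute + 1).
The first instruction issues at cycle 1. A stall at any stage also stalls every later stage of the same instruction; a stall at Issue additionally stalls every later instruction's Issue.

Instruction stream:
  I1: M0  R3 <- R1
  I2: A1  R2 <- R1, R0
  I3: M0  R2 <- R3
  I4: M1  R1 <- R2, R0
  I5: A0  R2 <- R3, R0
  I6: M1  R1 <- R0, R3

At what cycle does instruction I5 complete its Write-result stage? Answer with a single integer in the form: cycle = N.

c1: issue I1 (M0)
c2: I1 read-ops, issue I2 (A1)
c3: I2 read-ops
c5: I2 finished on A1
c6: I2→R2
c7: I1 finished on M0
c8: I1→R3
c9: issue I3 (M0)
c10: I3 read-ops, issue I4 (M1)
c15: I3 finished on M0
c16: I3→R2
c17: I4 read-ops, issue I5 (A0)
c18: I5 read-ops
c19: I5 finished on A0
c20: I5→R2
c22: I4 finished on M1
c23: I4→R1
c24: issue I6 (M1)
c25: I6 read-ops
c30: I6 finished on M1
c31: I6→R1

cycle = 20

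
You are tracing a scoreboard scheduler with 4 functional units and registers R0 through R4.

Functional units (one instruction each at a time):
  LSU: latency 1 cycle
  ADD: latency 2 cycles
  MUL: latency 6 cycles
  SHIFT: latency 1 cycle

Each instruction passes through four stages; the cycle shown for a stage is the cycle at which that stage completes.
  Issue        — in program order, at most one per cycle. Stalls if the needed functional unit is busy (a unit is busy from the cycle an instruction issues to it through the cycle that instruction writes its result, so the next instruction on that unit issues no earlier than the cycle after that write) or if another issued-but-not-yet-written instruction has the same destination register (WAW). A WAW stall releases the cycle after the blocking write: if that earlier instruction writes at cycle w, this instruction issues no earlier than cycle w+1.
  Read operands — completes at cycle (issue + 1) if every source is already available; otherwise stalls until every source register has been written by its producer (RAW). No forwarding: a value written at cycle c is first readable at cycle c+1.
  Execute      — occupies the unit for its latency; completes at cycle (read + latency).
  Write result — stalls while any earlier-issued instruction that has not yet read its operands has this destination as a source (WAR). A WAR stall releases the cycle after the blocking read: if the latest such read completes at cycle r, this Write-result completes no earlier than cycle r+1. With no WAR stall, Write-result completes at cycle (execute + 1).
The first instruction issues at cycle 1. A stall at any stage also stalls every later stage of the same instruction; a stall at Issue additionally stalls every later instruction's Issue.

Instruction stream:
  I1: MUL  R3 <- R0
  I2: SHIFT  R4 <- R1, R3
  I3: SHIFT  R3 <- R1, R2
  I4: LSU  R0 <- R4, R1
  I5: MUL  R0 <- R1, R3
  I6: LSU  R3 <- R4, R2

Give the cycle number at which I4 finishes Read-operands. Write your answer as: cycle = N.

cycle = 15

[1] I1 dispatched to MUL
[2] I1 operands ready, I2 dispatched to SHIFT
[8] I1 complete
[9] R3←I1
[10] I2 operands ready
[11] I2 complete
[12] R4←I2
[13] I3 dispatched to SHIFT
[14] I3 operands ready, I4 dispatched to LSU
[15] I3 complete, I4 operands ready
[16] R3←I3, I4 complete
[17] R0←I4
[18] I5 dispatched to MUL
[19] I5 operands ready, I6 dispatched to LSU
[20] I6 operands ready
[21] I6 complete
[22] R3←I6
[25] I5 complete
[26] R0←I5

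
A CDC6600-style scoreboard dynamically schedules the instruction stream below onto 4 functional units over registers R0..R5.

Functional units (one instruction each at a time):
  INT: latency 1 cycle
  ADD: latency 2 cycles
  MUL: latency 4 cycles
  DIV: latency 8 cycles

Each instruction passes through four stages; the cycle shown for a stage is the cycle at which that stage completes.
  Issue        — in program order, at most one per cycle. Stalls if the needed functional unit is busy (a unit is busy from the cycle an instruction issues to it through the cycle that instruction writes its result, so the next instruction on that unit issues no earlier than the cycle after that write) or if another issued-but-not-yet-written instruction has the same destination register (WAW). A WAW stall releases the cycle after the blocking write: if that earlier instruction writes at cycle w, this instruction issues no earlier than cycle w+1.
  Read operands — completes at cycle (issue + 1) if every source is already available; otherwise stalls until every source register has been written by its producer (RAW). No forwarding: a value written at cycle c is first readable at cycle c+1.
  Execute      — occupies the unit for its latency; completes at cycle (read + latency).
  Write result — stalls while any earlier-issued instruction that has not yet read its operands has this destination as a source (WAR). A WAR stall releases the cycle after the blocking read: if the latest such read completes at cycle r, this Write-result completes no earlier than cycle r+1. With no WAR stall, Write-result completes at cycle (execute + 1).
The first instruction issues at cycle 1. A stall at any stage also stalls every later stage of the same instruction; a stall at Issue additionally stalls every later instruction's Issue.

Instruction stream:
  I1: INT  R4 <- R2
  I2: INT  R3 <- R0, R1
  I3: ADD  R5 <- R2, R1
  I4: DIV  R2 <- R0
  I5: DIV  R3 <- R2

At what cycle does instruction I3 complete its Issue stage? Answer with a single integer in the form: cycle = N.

cycle 1: I1→INT
cycle 2: I1 RO
cycle 3: I1 EX
cycle 4: I1 WR R4
cycle 5: I2→INT
cycle 6: I2 RO | I3→ADD
cycle 7: I2 EX | I3 RO | I4→DIV
cycle 8: I2 WR R3 | I4 RO
cycle 9: I3 EX
cycle 10: I3 WR R5
cycle 16: I4 EX
cycle 17: I4 WR R2
cycle 18: I5→DIV
cycle 19: I5 RO
cycle 27: I5 EX
cycle 28: I5 WR R3

cycle = 6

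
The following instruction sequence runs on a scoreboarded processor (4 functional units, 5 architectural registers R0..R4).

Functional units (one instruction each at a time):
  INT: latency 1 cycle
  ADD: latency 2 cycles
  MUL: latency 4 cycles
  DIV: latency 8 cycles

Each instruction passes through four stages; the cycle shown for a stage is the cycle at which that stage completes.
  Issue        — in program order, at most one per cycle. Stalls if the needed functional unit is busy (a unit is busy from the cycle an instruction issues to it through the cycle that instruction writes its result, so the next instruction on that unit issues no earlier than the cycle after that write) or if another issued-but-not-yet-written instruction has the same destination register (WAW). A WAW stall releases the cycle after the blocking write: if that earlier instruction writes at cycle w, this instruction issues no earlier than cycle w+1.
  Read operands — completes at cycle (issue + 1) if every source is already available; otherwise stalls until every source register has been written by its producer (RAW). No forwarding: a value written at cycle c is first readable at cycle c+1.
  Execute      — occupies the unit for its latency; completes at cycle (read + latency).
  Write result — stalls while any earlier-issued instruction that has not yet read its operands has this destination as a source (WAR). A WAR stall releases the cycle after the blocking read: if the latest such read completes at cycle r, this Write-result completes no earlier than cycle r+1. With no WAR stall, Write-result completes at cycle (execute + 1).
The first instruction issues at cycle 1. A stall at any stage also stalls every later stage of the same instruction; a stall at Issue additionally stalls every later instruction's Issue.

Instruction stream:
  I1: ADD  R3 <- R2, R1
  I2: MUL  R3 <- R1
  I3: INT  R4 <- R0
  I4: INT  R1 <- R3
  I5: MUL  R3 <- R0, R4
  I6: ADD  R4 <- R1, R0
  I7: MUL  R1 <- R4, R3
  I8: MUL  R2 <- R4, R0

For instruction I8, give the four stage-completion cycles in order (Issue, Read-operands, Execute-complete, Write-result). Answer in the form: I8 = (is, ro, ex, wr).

I8 = (27, 28, 32, 33)

[1] issue I1 (ADD)
[2] I1 read-ops
[4] I1 finished on ADD
[5] I1→R3
[6] issue I2 (MUL)
[7] I2 read-ops; issue I3 (INT)
[8] I3 read-ops
[9] I3 finished on INT
[10] I3→R4
[11] I2 finished on MUL; issue I4 (INT)
[12] I2→R3
[13] I4 read-ops; issue I5 (MUL)
[14] I4 finished on INT; I5 read-ops; issue I6 (ADD)
[15] I4→R1
[16] I6 read-ops
[18] I5 finished on MUL; I6 finished on ADD
[19] I5→R3; I6→R4
[20] issue I7 (MUL)
[21] I7 read-ops
[25] I7 finished on MUL
[26] I7→R1
[27] issue I8 (MUL)
[28] I8 read-ops
[32] I8 finished on MUL
[33] I8→R2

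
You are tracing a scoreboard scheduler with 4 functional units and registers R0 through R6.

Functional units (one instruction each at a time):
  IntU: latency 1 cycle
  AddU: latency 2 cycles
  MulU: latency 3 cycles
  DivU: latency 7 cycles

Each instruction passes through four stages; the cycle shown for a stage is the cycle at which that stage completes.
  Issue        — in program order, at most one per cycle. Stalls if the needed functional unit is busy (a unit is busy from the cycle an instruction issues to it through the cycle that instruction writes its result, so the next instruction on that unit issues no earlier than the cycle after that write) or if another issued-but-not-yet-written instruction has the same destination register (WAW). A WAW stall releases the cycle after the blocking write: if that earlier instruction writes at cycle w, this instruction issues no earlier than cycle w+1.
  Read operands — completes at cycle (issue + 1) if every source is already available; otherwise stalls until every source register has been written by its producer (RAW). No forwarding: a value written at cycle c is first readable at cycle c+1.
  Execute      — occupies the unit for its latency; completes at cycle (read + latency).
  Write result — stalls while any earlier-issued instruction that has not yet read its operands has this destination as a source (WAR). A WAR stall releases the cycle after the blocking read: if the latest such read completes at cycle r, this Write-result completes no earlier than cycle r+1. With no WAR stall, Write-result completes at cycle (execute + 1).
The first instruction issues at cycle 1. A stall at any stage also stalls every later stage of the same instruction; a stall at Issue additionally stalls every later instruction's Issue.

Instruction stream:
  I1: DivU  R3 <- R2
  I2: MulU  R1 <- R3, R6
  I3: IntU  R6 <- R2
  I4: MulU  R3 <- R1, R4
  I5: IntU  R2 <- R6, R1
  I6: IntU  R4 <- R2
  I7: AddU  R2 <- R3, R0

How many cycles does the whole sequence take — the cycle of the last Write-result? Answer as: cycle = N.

I1: IS=1 RO=2 EX=9 WR=10
I2: IS=2 RO=11 EX=14 WR=15  [RAW R3: wait I1 write@10]
I3: IS=3 RO=4 EX=5 WR=12  [WAR R6: wait I2 read@11]
I4: IS=16 RO=17 EX=20 WR=21  [struct: MulU busy until I2 writes@15]
I5: IS=17 RO=18 EX=19 WR=20
I6: IS=21 RO=22 EX=23 WR=24  [struct: IntU busy until I5 writes@20]
I7: IS=22 RO=23 EX=25 WR=26

cycle = 26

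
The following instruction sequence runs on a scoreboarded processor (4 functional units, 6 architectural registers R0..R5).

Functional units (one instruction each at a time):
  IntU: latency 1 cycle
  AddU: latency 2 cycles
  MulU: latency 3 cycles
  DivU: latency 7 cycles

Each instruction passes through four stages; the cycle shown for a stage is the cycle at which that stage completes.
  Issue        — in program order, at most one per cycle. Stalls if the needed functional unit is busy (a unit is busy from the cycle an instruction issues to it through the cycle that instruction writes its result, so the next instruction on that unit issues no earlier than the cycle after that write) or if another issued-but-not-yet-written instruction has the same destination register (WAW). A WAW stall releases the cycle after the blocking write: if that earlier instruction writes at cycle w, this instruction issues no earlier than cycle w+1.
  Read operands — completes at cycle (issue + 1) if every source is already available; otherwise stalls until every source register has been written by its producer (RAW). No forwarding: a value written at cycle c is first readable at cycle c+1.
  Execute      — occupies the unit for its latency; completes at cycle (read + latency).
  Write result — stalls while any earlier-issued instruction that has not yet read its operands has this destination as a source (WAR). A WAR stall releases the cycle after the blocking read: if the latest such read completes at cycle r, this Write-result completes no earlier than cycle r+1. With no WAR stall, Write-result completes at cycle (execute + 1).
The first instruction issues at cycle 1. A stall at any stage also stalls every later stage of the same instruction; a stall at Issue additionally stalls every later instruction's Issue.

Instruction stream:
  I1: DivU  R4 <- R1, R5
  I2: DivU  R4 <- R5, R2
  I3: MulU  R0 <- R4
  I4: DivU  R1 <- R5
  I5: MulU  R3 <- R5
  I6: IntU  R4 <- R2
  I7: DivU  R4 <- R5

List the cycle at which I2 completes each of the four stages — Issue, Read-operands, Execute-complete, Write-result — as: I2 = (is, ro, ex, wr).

c1: I1 dispatched to DivU
c2: I1 operands ready
c9: I1 complete
c10: R4←I1
c11: I2 dispatched to DivU
c12: I2 operands ready, I3 dispatched to MulU
c19: I2 complete
c20: R4←I2
c21: I3 operands ready, I4 dispatched to DivU
c22: I4 operands ready
c24: I3 complete
c25: R0←I3
c26: I5 dispatched to MulU
c27: I5 operands ready, I6 dispatched to IntU
c28: I6 operands ready
c29: I4 complete, I6 complete
c30: R1←I4, I5 complete, R4←I6
c31: R3←I5, I7 dispatched to DivU
c32: I7 operands ready
c39: I7 complete
c40: R4←I7

I2 = (11, 12, 19, 20)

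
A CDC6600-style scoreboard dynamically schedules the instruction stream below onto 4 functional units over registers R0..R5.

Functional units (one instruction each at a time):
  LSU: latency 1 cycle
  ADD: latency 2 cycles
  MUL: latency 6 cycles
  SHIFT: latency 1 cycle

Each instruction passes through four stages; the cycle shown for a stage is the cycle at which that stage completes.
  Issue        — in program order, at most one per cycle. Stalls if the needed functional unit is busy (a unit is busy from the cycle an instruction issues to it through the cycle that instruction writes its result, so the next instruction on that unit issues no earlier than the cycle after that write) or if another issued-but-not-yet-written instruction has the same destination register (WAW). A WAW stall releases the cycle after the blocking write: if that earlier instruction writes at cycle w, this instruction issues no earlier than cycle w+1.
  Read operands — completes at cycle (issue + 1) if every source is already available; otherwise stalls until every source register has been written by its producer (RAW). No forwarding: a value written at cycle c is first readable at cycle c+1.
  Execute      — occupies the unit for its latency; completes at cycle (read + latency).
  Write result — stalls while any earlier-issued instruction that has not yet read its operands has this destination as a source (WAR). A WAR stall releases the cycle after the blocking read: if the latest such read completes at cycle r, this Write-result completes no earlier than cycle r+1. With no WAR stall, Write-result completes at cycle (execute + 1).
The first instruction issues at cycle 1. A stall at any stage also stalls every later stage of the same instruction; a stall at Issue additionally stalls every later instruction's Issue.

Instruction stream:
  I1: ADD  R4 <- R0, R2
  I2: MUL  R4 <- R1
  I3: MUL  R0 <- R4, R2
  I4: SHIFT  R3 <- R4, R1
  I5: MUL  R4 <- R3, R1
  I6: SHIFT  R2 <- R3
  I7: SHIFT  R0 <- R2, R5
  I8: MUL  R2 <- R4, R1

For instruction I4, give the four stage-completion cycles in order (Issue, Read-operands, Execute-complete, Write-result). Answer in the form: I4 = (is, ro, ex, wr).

I4 = (16, 17, 18, 19)

t=1  I1→ADD
t=2  I1 RO
t=4  I1 EX
t=5  I1 WR R4
t=6  I2→MUL
t=7  I2 RO
t=13  I2 EX
t=14  I2 WR R4
t=15  I3→MUL
t=16  I3 RO; I4→SHIFT
t=17  I4 RO
t=18  I4 EX
t=19  I4 WR R3
t=22  I3 EX
t=23  I3 WR R0
t=24  I5→MUL
t=25  I5 RO; I6→SHIFT
t=26  I6 RO
t=27  I6 EX
t=28  I6 WR R2
t=29  I7→SHIFT
t=30  I7 RO
t=31  I5 EX; I7 EX
t=32  I5 WR R4; I7 WR R0
t=33  I8→MUL
t=34  I8 RO
t=40  I8 EX
t=41  I8 WR R2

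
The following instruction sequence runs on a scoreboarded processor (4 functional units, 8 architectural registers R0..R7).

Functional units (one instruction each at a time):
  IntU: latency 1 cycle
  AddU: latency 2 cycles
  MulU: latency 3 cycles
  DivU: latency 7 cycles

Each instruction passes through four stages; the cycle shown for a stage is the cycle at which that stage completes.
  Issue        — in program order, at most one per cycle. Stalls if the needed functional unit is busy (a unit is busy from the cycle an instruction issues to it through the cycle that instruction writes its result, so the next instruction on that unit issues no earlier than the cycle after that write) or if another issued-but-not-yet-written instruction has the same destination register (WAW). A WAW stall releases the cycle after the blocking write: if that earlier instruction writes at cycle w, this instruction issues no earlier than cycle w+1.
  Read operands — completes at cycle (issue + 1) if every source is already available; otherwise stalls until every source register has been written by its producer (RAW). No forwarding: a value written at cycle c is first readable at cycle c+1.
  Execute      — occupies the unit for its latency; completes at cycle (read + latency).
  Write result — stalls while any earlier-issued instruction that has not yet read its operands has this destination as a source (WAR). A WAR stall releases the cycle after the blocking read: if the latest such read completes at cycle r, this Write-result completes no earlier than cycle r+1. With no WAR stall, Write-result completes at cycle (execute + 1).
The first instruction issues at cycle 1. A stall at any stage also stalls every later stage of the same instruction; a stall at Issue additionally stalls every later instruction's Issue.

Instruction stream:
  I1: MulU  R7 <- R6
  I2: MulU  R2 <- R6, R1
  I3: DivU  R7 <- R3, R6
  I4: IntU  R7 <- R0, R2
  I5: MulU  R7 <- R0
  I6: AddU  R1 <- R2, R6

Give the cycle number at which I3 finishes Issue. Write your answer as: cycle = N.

cycle 1: I1 issues→MulU
cycle 2: I1 reads
cycle 5: I1 exec-done
cycle 6: I1 writes R7
cycle 7: I2 issues→MulU
cycle 8: I2 reads | I3 issues→DivU
cycle 9: I3 reads
cycle 11: I2 exec-done
cycle 12: I2 writes R2
cycle 16: I3 exec-done
cycle 17: I3 writes R7
cycle 18: I4 issues→IntU
cycle 19: I4 reads
cycle 20: I4 exec-done
cycle 21: I4 writes R7
cycle 22: I5 issues→MulU
cycle 23: I5 reads | I6 issues→AddU
cycle 24: I6 reads
cycle 26: I5 exec-done | I6 exec-done
cycle 27: I5 writes R7 | I6 writes R1

cycle = 8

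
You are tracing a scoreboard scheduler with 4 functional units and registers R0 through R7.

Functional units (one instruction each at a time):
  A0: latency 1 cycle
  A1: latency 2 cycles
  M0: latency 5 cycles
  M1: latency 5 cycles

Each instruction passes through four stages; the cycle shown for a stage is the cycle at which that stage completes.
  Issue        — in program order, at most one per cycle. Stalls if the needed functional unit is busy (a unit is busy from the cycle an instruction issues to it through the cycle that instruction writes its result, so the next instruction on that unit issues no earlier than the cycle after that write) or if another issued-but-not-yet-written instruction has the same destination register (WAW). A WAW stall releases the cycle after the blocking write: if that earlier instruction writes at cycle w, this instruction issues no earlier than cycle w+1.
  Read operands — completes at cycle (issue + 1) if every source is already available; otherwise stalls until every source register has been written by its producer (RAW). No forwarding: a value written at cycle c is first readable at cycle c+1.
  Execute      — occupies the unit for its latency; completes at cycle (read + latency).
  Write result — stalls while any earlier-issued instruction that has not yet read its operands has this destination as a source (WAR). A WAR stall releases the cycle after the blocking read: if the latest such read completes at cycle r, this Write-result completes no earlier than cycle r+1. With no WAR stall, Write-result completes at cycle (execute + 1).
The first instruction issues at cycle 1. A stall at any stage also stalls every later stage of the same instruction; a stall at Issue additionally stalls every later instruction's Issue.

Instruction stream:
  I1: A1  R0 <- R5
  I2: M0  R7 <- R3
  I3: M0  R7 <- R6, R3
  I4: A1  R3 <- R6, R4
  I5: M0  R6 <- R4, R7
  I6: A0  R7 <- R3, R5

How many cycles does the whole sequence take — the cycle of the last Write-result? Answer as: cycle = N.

cycle = 25

I1  is:1  ro:2  ex:4  wr:5
I2  is:2  ro:3  ex:8  wr:9
I3  is:10  ro:11  ex:16  wr:17  — struct: M0 busy until I2 writes@9
I4  is:11  ro:12  ex:14  wr:15
I5  is:18  ro:19  ex:24  wr:25  — struct: M0 busy until I3 writes@17
I6  is:19  ro:20  ex:21  wr:22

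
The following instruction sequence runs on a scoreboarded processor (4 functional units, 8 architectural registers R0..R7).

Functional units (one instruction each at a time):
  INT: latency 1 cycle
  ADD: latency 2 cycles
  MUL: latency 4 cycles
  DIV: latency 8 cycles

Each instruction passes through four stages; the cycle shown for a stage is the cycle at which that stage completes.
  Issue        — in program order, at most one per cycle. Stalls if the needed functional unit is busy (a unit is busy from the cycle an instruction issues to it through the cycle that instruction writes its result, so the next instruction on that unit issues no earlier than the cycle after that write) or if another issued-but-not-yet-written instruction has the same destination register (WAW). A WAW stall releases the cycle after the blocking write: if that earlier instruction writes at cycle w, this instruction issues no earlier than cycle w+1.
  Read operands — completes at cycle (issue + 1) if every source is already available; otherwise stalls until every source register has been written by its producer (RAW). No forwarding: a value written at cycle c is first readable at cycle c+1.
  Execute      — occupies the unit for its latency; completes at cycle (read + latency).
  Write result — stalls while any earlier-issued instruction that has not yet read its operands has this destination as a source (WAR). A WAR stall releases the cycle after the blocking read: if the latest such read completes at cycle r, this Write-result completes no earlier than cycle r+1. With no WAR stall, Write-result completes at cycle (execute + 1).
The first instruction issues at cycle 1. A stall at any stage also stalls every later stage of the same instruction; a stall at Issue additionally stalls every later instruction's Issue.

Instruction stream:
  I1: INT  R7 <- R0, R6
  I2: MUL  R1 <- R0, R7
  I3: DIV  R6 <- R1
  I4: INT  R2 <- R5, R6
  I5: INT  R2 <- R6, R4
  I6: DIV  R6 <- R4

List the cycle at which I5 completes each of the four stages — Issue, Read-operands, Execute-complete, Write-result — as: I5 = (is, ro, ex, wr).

I5 = (24, 25, 26, 27)

[I1] 1/2/3/4
[I2] 2/5/9/10  (RAW R7: wait I1 write@4)
[I3] 3/11/19/20  (RAW R1: wait I2 write@10)
[I4] 5/21/22/23  (struct: INT busy until I1 writes@4; RAW R6: wait I3 write@20)
[I5] 24/25/26/27  (struct: INT busy until I4 writes@23)
[I6] 25/26/34/35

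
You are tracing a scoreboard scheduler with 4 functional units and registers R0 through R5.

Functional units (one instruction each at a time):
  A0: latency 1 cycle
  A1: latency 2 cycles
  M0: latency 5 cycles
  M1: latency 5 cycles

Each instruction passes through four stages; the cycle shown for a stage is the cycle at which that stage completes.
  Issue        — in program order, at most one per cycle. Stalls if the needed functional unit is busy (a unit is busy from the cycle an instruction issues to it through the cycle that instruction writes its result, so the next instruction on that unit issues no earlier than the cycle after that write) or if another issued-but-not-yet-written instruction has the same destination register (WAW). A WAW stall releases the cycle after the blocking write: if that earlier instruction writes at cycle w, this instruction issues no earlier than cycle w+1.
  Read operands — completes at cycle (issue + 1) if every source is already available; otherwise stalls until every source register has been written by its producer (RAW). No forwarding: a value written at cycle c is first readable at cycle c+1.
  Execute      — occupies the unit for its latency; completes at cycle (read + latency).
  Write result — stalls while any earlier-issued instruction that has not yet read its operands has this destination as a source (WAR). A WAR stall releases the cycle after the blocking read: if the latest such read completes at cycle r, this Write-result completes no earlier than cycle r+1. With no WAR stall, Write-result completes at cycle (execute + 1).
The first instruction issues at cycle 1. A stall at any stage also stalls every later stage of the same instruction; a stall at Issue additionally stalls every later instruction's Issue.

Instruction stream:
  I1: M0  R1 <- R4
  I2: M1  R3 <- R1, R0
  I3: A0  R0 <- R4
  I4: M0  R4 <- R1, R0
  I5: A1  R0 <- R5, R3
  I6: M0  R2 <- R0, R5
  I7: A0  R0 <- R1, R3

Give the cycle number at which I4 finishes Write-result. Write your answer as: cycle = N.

cycle = 17

[1] I1 dispatched to M0
[2] I1 operands ready | I2 dispatched to M1
[3] I3 dispatched to A0
[4] I3 operands ready
[5] I3 complete
[7] I1 complete
[8] R1←I1
[9] I2 operands ready | I4 dispatched to M0
[10] R0←I3
[11] I4 operands ready | I5 dispatched to A1
[14] I2 complete
[15] R3←I2
[16] I4 complete | I5 operands ready
[17] R4←I4
[18] I5 complete | I6 dispatched to M0
[19] R0←I5
[20] I6 operands ready | I7 dispatched to A0
[21] I7 operands ready
[22] I7 complete
[23] R0←I7
[25] I6 complete
[26] R2←I6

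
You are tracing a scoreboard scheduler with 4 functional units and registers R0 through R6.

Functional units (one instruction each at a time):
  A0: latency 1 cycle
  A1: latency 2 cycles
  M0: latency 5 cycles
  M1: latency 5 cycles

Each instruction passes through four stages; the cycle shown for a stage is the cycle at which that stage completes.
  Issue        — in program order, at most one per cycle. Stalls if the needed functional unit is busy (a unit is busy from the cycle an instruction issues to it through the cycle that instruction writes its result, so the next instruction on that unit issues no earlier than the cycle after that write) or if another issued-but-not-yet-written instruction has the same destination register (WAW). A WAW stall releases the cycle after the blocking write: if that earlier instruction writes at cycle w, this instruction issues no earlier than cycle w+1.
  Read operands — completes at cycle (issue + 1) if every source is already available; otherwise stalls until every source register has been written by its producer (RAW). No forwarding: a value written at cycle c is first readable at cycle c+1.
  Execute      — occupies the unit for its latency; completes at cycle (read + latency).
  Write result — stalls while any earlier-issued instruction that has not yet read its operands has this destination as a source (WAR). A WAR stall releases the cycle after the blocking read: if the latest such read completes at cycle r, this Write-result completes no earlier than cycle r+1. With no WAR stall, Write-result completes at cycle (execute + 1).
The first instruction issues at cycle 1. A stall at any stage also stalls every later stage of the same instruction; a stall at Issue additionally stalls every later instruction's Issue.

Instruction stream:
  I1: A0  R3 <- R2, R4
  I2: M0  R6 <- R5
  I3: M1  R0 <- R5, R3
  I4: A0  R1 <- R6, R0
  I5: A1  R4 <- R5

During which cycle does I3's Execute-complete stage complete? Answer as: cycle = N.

cycle = 10

[1] I1 dispatched to A0
[2] I1 operands ready, I2 dispatched to M0
[3] I1 complete, I2 operands ready, I3 dispatched to M1
[4] R3←I1
[5] I3 operands ready, I4 dispatched to A0
[6] I5 dispatched to A1
[7] I5 operands ready
[8] I2 complete
[9] R6←I2, I5 complete
[10] I3 complete, R4←I5
[11] R0←I3
[12] I4 operands ready
[13] I4 complete
[14] R1←I4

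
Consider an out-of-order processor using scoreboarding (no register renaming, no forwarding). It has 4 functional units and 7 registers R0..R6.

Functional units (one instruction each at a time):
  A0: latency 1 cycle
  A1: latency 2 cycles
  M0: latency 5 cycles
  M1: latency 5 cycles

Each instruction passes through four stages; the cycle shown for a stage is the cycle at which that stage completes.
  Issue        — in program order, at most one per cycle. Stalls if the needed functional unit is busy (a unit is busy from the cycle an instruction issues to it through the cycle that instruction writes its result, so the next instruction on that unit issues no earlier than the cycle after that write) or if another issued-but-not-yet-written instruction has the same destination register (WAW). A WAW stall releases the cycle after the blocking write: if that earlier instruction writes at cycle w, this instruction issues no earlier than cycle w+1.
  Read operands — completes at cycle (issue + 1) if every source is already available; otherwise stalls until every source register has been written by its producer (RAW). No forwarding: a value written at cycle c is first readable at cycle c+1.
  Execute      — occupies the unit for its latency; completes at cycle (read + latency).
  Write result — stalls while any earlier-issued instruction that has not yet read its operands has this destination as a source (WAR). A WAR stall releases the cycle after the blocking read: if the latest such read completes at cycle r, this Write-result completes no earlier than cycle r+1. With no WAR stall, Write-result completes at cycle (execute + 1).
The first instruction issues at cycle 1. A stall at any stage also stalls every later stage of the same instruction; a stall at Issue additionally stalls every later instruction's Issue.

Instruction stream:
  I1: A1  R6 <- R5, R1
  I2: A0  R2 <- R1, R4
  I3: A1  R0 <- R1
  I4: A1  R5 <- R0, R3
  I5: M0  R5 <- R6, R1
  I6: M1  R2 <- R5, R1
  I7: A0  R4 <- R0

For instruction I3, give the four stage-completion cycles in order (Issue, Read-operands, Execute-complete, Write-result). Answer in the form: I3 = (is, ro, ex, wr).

[1] I1 issues→A1
[2] I1 reads | I2 issues→A0
[3] I2 reads
[4] I1 exec-done | I2 exec-done
[5] I1 writes R6 | I2 writes R2
[6] I3 issues→A1
[7] I3 reads
[9] I3 exec-done
[10] I3 writes R0
[11] I4 issues→A1
[12] I4 reads
[14] I4 exec-done
[15] I4 writes R5
[16] I5 issues→M0
[17] I5 reads | I6 issues→M1
[18] I7 issues→A0
[19] I7 reads
[20] I7 exec-done
[21] I7 writes R4
[22] I5 exec-done
[23] I5 writes R5
[24] I6 reads
[29] I6 exec-done
[30] I6 writes R2

I3 = (6, 7, 9, 10)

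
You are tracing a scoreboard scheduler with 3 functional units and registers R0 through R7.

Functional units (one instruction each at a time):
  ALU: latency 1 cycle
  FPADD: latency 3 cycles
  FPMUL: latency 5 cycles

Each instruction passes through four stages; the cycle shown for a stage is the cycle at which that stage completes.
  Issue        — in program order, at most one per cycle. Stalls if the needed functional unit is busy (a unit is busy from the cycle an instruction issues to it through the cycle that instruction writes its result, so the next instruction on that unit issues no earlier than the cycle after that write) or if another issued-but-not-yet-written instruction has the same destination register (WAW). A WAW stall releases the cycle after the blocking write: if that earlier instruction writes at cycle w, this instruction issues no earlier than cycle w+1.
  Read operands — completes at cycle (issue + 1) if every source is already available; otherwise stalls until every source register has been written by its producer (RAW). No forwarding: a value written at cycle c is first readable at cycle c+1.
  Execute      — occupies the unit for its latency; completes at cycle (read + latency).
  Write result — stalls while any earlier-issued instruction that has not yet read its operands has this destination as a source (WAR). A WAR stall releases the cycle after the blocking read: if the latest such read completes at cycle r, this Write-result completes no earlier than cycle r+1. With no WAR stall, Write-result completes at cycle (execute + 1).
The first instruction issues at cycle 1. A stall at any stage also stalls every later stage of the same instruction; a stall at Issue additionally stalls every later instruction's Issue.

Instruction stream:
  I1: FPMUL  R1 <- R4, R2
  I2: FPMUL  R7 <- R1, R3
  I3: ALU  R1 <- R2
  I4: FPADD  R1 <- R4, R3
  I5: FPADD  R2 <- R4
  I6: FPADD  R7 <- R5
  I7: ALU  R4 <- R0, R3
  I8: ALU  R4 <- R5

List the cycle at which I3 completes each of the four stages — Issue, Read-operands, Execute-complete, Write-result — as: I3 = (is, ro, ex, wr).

I1  is:1  ro:2  ex:7  wr:8
I2  is:9  ro:10  ex:15  wr:16  — struct: FPMUL busy until I1 writes@8
I3  is:10  ro:11  ex:12  wr:13
I4  is:14  ro:15  ex:18  wr:19  — WAW R1: wait I3 write@13
I5  is:20  ro:21  ex:24  wr:25  — struct: FPADD busy until I4 writes@19
I6  is:26  ro:27  ex:30  wr:31  — struct: FPADD busy until I5 writes@25
I7  is:27  ro:28  ex:29  wr:30
I8  is:31  ro:32  ex:33  wr:34  — struct: ALU busy until I7 writes@30

I3 = (10, 11, 12, 13)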